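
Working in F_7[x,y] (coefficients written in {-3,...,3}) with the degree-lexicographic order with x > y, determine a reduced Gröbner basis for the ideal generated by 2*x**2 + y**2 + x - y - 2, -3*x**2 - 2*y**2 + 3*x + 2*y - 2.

G = {x**2 - 2*x + 1, y**2 - 2*x - y + 3}

f_1 = 2*x**2 + y**2 + x - y - 2, LT = x**2.
f_2 = -3*x**2 - 2*y**2 + 3*x + 2*y - 2, LT = x**2.

S(f_1,f_2): lcm = x**2. S = y**2 - 2*x - y + 3.
  leading term y**2: no divisor's leading term divides it; move y**2 to the remainder.
  leading term x: no divisor's leading term divides it; move -2*x to the remainder.
  leading term y: no divisor's leading term divides it; move -y to the remainder.
  leading term 1: no divisor's leading term divides it; move 3 to the remainder.
  remainder y**2 - 2*x - y + 3 ≠ 0; add g_3 = y**2 - 2*x - y + 3 to the basis.

The other S-polynomials (S(f_1,g_3), S(f_2,g_3)) all reduce to 0 modulo the current basis, so we have a Gröbner basis.
Inter-reduce: drop elements whose leading term is divisible by another's, tail-reduce, and make monic.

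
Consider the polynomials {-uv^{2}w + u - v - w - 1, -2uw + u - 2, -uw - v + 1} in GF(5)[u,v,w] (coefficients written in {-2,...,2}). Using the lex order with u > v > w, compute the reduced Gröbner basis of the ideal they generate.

f_1 = -uv^{2}w + u - v - w - 1, LT = uv^{2}w.
f_2 = -2uw + u - 2, LT = uw.
f_3 = -uw - v + 1, LT = uw.

S(f_1,f_2): lcm = uv^{2}w. S = -2uv^{2} - u - v^{2} + v + w + 1.
  leading term uv^{2}: no divisor's leading term divides it; move -2uv^{2} to the remainder.
  leading term u: no divisor's leading term divides it; move -u to the remainder.
  leading term v^{2}: no divisor's leading term divides it; move -v^{2} to the remainder.
  leading term v: no divisor's leading term divides it; move v to the remainder.
  leading term w: no divisor's leading term divides it; move w to the remainder.
  leading term 1: no divisor's leading term divides it; move 1 to the remainder.
  remainder -2uv^{2} - u - v^{2} + v + w + 1 ≠ 0; add g_4 = -2uv^{2} - u - v^{2} + v + w + 1 to the basis.

S(f_1,f_3): lcm = uv^{2}w. S = -u - v^{3} + v^{2} + v + w + 1.
  leading term u: no divisor's leading term divides it; move -u to the remainder.
  leading term v^{3}: no divisor's leading term divides it; move -v^{3} to the remainder.
  leading term v^{2}: no divisor's leading term divides it; move v^{2} to the remainder.
  leading term v: no divisor's leading term divides it; move v to the remainder.
  leading term w: no divisor's leading term divides it; move w to the remainder.
  leading term 1: no divisor's leading term divides it; move 1 to the remainder.
  remainder -u - v^{3} + v^{2} + v + w + 1 ≠ 0; add g_5 = -u - v^{3} + v^{2} + v + w + 1 to the basis.

S(f_2,f_3): lcm = uw. S = 2u - v + 2.
  leading term u: subtract (-2)·g_5 from 2u - v + 2 → -2v^{3} + 2v^{2} + v + 2w - 1
  leading term v^{3}: no divisor's leading term divides it; move -2v^{3} to the remainder.
  leading term v^{2}: no divisor's leading term divides it; move 2v^{2} to the remainder.
  leading term v: no divisor's leading term divides it; move v to the remainder.
  leading term w: no divisor's leading term divides it; move 2w to the remainder.
  leading term 1: no divisor's leading term divides it; move -1 to the remainder.
  remainder -2v^{3} + 2v^{2} + v + 2w - 1 ≠ 0; add g_6 = -2v^{3} + 2v^{2} + v + 2w - 1 to the basis.

S(f_1,g_4): lcm = uv^{2}w. S = 2uw - u + 2v^{2}w - 2vw + v - 2w^{2} - w + 1.
  leading term uw: subtract (-1)·f_2 from 2uw - u + 2v^{2}w - 2vw + v - 2w^{2} - w + 1 → 2v^{2}w - 2vw + v - 2w^{2} - w - 1
  leading term v^{2}w: no divisor's leading term divides it; move 2v^{2}w to the remainder.
  leading term vw: no divisor's leading term divides it; move -2vw to the remainder.
  leading term v: no divisor's leading term divides it; move v to the remainder.
  leading term w^{2}: no divisor's leading term divides it; move -2w^{2} to the remainder.
  leading term w: no divisor's leading term divides it; move -w to the remainder.
  leading term 1: no divisor's leading term divides it; move -1 to the remainder.
  remainder 2v^{2}w - 2vw + v - 2w^{2} - w - 1 ≠ 0; add g_7 = 2v^{2}w - 2vw + v - 2w^{2} - w - 1 to the basis.

S(f_1,g_5): lcm = uv^{2}w. S = -u - v^{5}w + v^{4}w + v^{3}w + v^{2}w^{2} + v^{2}w + v + w + 1.
  leading term u: subtract (1)·g_5 from -u - v^{5}w + v^{4}w + v^{3}w + v^{2}w^{2} + v^{2}w + v + w + 1 → -v^{5}w + v^{4}w + v^{3}w + v^{3} + v^{2}w^{2} + v^{2}w - v^{2}
  leading term v^{5}w: subtract (-2v^{2}w)·g_6 from -v^{5}w + v^{4}w + v^{3}w + v^{3} + v^{2}w^{2} + v^{2}w - v^{2} → -2v^{3}w + v^{3} - v^{2}w - v^{2}
  leading term v^{3}w: subtract (w)·g_6 from -2v^{3}w + v^{3} - v^{2}w - v^{2} → v^{3} + 2v^{2}w - v^{2} - vw - 2w^{2} + w
  leading term v^{3}: subtract (2)·g_6 from v^{3} + 2v^{2}w - v^{2} - vw - 2w^{2} + w → 2v^{2}w - vw - 2v - 2w^{2} + 2w + 2
  leading term v^{2}w: subtract (1)·g_7 from 2v^{2}w - vw - 2v - 2w^{2} + 2w + 2 → vw + 2v - 2w - 2
  leading term vw: no divisor's leading term divides it; move vw to the remainder.
  leading term v: no divisor's leading term divides it; move 2v to the remainder.
  leading term w: no divisor's leading term divides it; move -2w to the remainder.
  leading term 1: no divisor's leading term divides it; move -2 to the remainder.
  remainder vw + 2v - 2w - 2 ≠ 0; add g_8 = vw + 2v - 2w - 2 to the basis.

S(g_6,g_7): lcm = v^{3}w. S = 2v^{2} + vw^{2} - 2v - w^{2} - 2w.
  leading term v^{2}: no divisor's leading term divides it; move 2v^{2} to the remainder.
  leading term vw^{2}: subtract (w)·g_8 from vw^{2} - 2v - w^{2} - 2w → -2vw - 2v + w^{2}
  leading term vw: subtract (-2)·g_8 from -2vw - 2v + w^{2} → 2v + w^{2} + w + 1
  leading term v: no divisor's leading term divides it; move 2v to the remainder.
  leading term w^{2}: no divisor's leading term divides it; move w^{2} to the remainder.
  leading term w: no divisor's leading term divides it; move w to the remainder.
  leading term 1: no divisor's leading term divides it; move 1 to the remainder.
  remainder 2v^{2} + 2v + w^{2} + w + 1 ≠ 0; add g_9 = 2v^{2} + 2v + w^{2} + w + 1 to the basis.

S(g_7,g_9): lcm = v^{2}w. S = -2vw - 2v + 2w^{3} + w^{2} - w + 2.
  leading term vw: subtract (-2)·g_8 from -2vw - 2v + 2w^{3} + w^{2} - w + 2 → 2v + 2w^{3} + w^{2} - 2
  leading term v: no divisor's leading term divides it; move 2v to the remainder.
  leading term w^{3}: no divisor's leading term divides it; move 2w^{3} to the remainder.
  leading term w^{2}: no divisor's leading term divides it; move w^{2} to the remainder.
  leading term 1: no divisor's leading term divides it; move -2 to the remainder.
  remainder 2v + 2w^{3} + w^{2} - 2 ≠ 0; add g_10 = 2v + 2w^{3} + w^{2} - 2 to the basis.

S(g_6,g_10): lcm = v^{3}. S = -v^{2}w^{3} + 2v^{2}w^{2} + 2v - w - 2.
  leading term v^{2}w^{3}: subtract (2w^{2})·g_7 from -v^{2}w^{3} + 2v^{2}w^{2} + 2v - w - 2 → 2v^{2}w^{2} - vw^{3} - 2vw^{2} + 2v - w^{4} + 2w^{3} + 2w^{2} - w - 2
  leading term v^{2}w^{2}: subtract (w)·g_7 from 2v^{2}w^{2} - vw^{3} - 2vw^{2} + 2v - w^{4} + 2w^{3} + 2w^{2} - w - 2 → -vw^{3} - vw + 2v - w^{4} - w^{3} - 2w^{2} - 2
  leading term vw^{3}: subtract (-w^{2})·g_8 from -vw^{3} - vw + 2v - w^{4} - w^{3} - 2w^{2} - 2 → 2vw^{2} - vw + 2v - w^{4} + 2w^{3} + w^{2} - 2
  leading term vw^{2}: subtract (2w)·g_8 from 2vw^{2} - vw + 2v - w^{4} + 2w^{3} + w^{2} - 2 → 2v - w^{4} + 2w^{3} - w - 2
  leading term v: subtract (1)·g_10 from 2v - w^{4} + 2w^{3} - w - 2 → -w^{4} - w^{2} - w
  leading term w^{4}: no divisor's leading term divides it; move -w^{4} to the remainder.
  leading term w^{2}: no divisor's leading term divides it; move -w^{2} to the remainder.
  leading term w: no divisor's leading term divides it; move -w to the remainder.
  remainder -w^{4} - w^{2} - w ≠ 0; add g_11 = -w^{4} - w^{2} - w to the basis.

The other S-polynomials (S(f_2,g_4), S(f_3,g_4), S(f_2,g_5), S(f_3,g_5), S(g_4,g_5), S(f_1,g_6), S(f_2,g_6), S(f_3,g_6), S(g_4,g_6), S(g_5,g_6), S(f_1,g_7), S(f_2,g_7), S(f_3,g_7), S(g_4,g_7), S(g_5,g_7), S(f_1,g_8), S(f_2,g_8), S(f_3,g_8), S(g_4,g_8), S(g_5,g_8), S(g_6,g_8), S(g_7,g_8), S(f_1,g_9), S(f_2,g_9), S(f_3,g_9), S(g_4,g_9), S(g_5,g_9), S(g_6,g_9), S(g_8,g_9), S(f_1,g_10), S(f_2,g_10), S(f_3,g_10), S(g_4,g_10), S(g_5,g_10), S(g_7,g_10), S(g_8,g_10), S(g_9,g_10), S(f_1,g_11), S(f_2,g_11), S(f_3,g_11), S(g_4,g_11), S(g_5,g_11), S(g_6,g_11), S(g_7,g_11), S(g_8,g_11), S(g_9,g_11), S(g_10,g_11)) all reduce to 0 modulo the current basis, so we have a Gröbner basis.
Inter-reduce: drop elements whose leading term is divisible by another's, tail-reduce, and make monic.

G = {u - 2w^{3} - w^{2} - 2, v + w^{3} - 2w^{2} - 1, w^{4} + w^{2} + w}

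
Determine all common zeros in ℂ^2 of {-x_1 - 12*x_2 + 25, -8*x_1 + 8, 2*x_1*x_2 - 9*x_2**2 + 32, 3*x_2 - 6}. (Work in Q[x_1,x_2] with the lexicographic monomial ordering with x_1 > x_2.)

Compute a lex Gröbner basis by Buchberger's algorithm.
f_1 = -x_1 - 12*x_2 + 25, LT = x_1.
f_2 = -8*x_1 + 8, LT = x_1.
f_3 = 2*x_1*x_2 - 9*x_2**2 + 32, LT = x_1*x_2.
f_4 = 3*x_2 - 6, LT = x_2.

The S-polynomials (S(f_1,f_2), S(f_1,f_3), S(f_1,f_4), S(f_2,f_3), S(f_2,f_4), S(f_3,f_4)) all reduce to 0 modulo the current basis, so we have a Gröbner basis.
Inter-reduce: drop elements whose leading term is divisible by another's, tail-reduce, and make monic.
Reduced Gröbner basis: {x_1 - 1, x_2 - 2}.

A lex Gröbner basis eliminates variables successively. Here x_2 - 2 depends only on x_2, with roots {2}; lifting each root through the earlier basis elements recovers the full solutions.
  x_2 = 2: the earlier basis element becomes x_1 - 1 = 0, giving x_1 = 1 — point (1, 2).
Each listed point satisfies every original equation (direct substitution).

{(1, 2)}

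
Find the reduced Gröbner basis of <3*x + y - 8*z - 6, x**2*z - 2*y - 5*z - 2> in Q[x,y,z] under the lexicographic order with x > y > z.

G = {x + 1/3*y - 8/3*z - 2, y**2*z - 16*y*z**2 - 12*y*z - 18*y + 64*z**3 + 96*z**2 - 9*z - 18}

f_1 = 3*x + y - 8*z - 6, LT = x.
f_2 = x**2*z - 2*y - 5*z - 2, LT = x**2*z.

S(f_1,f_2): lcm = x**2*z. S = 1/3*x*y*z - 8/3*x*z**2 - 2*x*z + 2*y + 5*z + 2.
  reduce S modulo (f_1, f_2):
  remainder -1/9*y**2*z + 16/9*y*z**2 + 4/3*y*z + 2*y - 64/9*z**3 - 32/3*z**2 + z + 2 ≠ 0; add g_3 = -1/9*y**2*z + 16/9*y*z**2 + 4/3*y*z + 2*y - 64/9*z**3 - 32/3*z**2 + z + 2 to the basis.

The other S-polynomials (S(f_1,g_3), S(f_2,g_3)) all reduce to 0 modulo the current basis, so we have a Gröbner basis.
Inter-reduce: drop elements whose leading term is divisible by another's, tail-reduce, and make monic.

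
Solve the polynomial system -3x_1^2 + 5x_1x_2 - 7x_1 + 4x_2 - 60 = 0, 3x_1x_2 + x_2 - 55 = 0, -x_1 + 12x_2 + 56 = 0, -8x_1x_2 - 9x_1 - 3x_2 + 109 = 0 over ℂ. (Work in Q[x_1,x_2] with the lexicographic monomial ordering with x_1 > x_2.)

{(-4, -5)}

Compute a lex Gröbner basis by Buchberger's algorithm.
f_1 = -3x_1^2 + 5x_1x_2 - 7x_1 + 4x_2 - 60, LT = x_1^2.
f_2 = 3x_1x_2 + x_2 - 55, LT = x_1x_2.
f_3 = -x_1 + 12x_2 + 56, LT = x_1.
f_4 = -8x_1x_2 - 9x_1 - 3x_2 + 109, LT = x_1x_2.

S(f_1,f_2): lcm = x_1^2x_2. S = -5/3x_1x_2^2 + 2x_1x_2 + 55/3x_1 - 4/3x_2^2 + 20x_2.
  leading term x_1x_2^2: subtract (-5/9x_2)·f_2 from -5/3x_1x_2^2 + 2x_1x_2 + 55/3x_1 - 4/3x_2^2 + 20x_2 → 2x_1x_2 + 55/3x_1 - 7/9x_2^2 - 95/9x_2
  leading term x_1x_2: subtract (2/3)·f_2 from 2x_1x_2 + 55/3x_1 - 7/9x_2^2 - 95/9x_2 → 55/3x_1 - 7/9x_2^2 - 101/9x_2 + 110/3
  leading term x_1: subtract (-55/3)·f_3 from 55/3x_1 - 7/9x_2^2 - 101/9x_2 + 110/3 → -7/9x_2^2 + 1879/9x_2 + 3190/3
  leading term x_2^2: no divisor's leading term divides it; move -7/9x_2^2 to the remainder.
  leading term x_2: no divisor's leading term divides it; move 1879/9x_2 to the remainder.
  leading term 1: no divisor's leading term divides it; move 3190/3 to the remainder.
  remainder -7/9x_2^2 + 1879/9x_2 + 3190/3 ≠ 0; add h_5 = -7/9x_2^2 + 1879/9x_2 + 3190/3 to the basis.

S(f_1,f_3): lcm = x_1^2. S = 31/3x_1x_2 + 175/3x_1 - 4/3x_2 + 20.
  leading term x_1x_2: subtract (31/9)·f_2 from 31/3x_1x_2 + 175/3x_1 - 4/3x_2 + 20 → 175/3x_1 - 43/9x_2 + 1885/9
  leading term x_1: subtract (-175/3)·f_3 from 175/3x_1 - 43/9x_2 + 1885/9 → 6257/9x_2 + 31285/9
  leading term x_2: no divisor's leading term divides it; move 6257/9x_2 to the remainder.
  leading term 1: no divisor's leading term divides it; move 31285/9 to the remainder.
  remainder 6257/9x_2 + 31285/9 ≠ 0; add h_6 = 6257/9x_2 + 31285/9 to the basis.

The other S-polynomials (S(f_1,f_4), S(f_2,f_3), S(f_2,f_4), S(f_3,f_4), S(f_1,h_5), S(f_2,h_5), S(f_3,h_5), S(f_4,h_5), S(f_1,h_6), S(f_2,h_6), S(f_3,h_6), S(f_4,h_6), S(h_5,h_6)) all reduce to 0 modulo the current basis, so we have a Gröbner basis.
Inter-reduce: drop elements whose leading term is divisible by another's, tail-reduce, and make monic.
Reduced Gröbner basis: {x_1 + 4, x_2 + 5}.

A lex Gröbner basis eliminates variables successively. Here x_2 + 5 depends only on x_2, with roots {-5}; lifting each root through the earlier basis elements recovers the full solutions.
  x_2 = -5: the earlier basis element becomes x_1 + 4 = 0, giving x_1 = -4 — point (-4, -5).
Substituting each solution back into the original system confirms all equations vanish.
This is the nonlinear analogue of row-reducing a linear system.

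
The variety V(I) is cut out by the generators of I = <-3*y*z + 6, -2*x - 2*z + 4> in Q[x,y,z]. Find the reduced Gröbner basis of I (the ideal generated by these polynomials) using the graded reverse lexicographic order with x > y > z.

f_1 = -3*y*z + 6, LT = y*z.
f_2 = -2*x - 2*z + 4, LT = x.

The S-polynomials (S(f_1,f_2)) all reduce to 0 modulo the current basis, so we have a Gröbner basis.

G = {y*z - 2, x + z - 2}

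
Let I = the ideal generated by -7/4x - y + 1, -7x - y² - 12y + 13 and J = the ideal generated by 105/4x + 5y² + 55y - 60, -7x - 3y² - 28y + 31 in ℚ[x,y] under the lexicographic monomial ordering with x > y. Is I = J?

Since reduced Gröbner bases are canonical representatives of ideals under a given ordering, it suffices to compute and compare them.
Buchberger on the first generating set:
f_1 = -7/4x - y + 1, LT = x.
f_2 = -7x - y² - 12y + 13, LT = x.

S(f_1,f_2): lcm = x. S = -1/7y² - 8/7y + 9/7.
  leading term y²: no divisor's leading term divides it; move -1/7y² to the remainder.
  leading term y: no divisor's leading term divides it; move -8/7y to the remainder.
  leading term 1: no divisor's leading term divides it; move 9/7 to the remainder.
  remainder -1/7y² - 8/7y + 9/7 ≠ 0; add g_3 = -1/7y² - 8/7y + 9/7 to the basis.

The other S-polynomials (S(f_1,g_3), S(f_2,g_3)) all reduce to 0 modulo the current basis, so we have a Gröbner basis.
Inter-reduce: drop elements whose leading term is divisible by another's, tail-reduce, and make monic.
Reduced Gröbner basis: {x + 4/7y - 4/7, y² + 8y - 9}.

Buchberger on the second generating set:
h_1 = 105/4x + 5y² + 55y - 60, LT = x.
h_2 = -7x - 3y² - 28y + 31, LT = x.

S(h_1,h_2): lcm = x. S = -5/21y² - 40/21y + 15/7.
  leading term y²: no divisor's leading term divides it; move -5/21y² to the remainder.
  leading term y: no divisor's leading term divides it; move -40/21y to the remainder.
  leading term 1: no divisor's leading term divides it; move 15/7 to the remainder.
  remainder -5/21y² - 40/21y + 15/7 ≠ 0; add k_3 = -5/21y² - 40/21y + 15/7 to the basis.

The other S-polynomials (S(h_1,k_3), S(h_2,k_3)) all reduce to 0 modulo the current basis, so we have a Gröbner basis.
Inter-reduce: drop elements whose leading term is divisible by another's, tail-reduce, and make monic.
Reduced Gröbner basis: {x + 4/7y - 4/7, y² + 8y - 9}.

These coincide, so the ideals are equal.

Yes, the ideals are equal.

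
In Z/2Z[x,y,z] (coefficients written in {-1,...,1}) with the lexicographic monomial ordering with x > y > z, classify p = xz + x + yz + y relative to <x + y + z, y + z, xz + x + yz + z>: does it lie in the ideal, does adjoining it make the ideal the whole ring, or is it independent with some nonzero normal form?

First compute the reduced Gröbner basis of I by Buchberger's algorithm.
f_1 = x + y + z, LT = x.
f_2 = y + z, LT = y.
f_3 = xz + x + yz + z, LT = xz.

S(f_1,f_3): lcm = xz. S = x + z^{2} + z.
  leading term x: subtract (1)·f_1 from x + z^{2} + z → y + z^{2}
  leading term y: subtract (1)·f_2 from y + z^{2} → z^{2} + z
  leading term z^{2}: no divisor's leading term divides it; move z^{2} to the remainder.
  leading term z: no divisor's leading term divides it; move z to the remainder.
  remainder z^{2} + z ≠ 0; add h_4 = z^{2} + z to the basis.

The other S-polynomials (S(f_1,f_2), S(f_2,f_3), S(f_1,h_4), S(f_2,h_4), S(f_3,h_4)) all reduce to 0 modulo the current basis, so we have a Gröbner basis.
Inter-reduce: drop elements whose leading term is divisible by another's, tail-reduce, and make monic.
Reduced Gröbner basis: {x, y + z, z^{2} + z}.
Label its elements g_1 = x, g_2 = y + z, g_3 = z^{2} + z.

Reduce p = xz + x + yz + y modulo G:
  leading term xz: subtract (z)·g_1 from xz + x + yz + y → x + yz + y
  leading term x: subtract (1)·g_1 from x + yz + y → yz + y
  leading term yz: subtract (z)·g_2 from yz + y → y + z^{2}
  leading term y: subtract (1)·g_2 from y + z^{2} → z^{2} + z
  leading term z^{2}: subtract (1)·g_3 from z^{2} + z → 0
  normal form = 0.
Since the normal form is 0, p ∈ I.

xz + x + yz + y lies in I (it reduces to 0).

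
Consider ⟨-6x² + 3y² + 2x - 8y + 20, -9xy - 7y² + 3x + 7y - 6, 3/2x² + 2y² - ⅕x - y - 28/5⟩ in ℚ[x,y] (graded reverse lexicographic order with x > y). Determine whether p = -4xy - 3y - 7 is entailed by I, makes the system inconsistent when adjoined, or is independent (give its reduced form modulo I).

First compute the reduced Gröbner basis of I by Buchberger's algorithm.
f_1 = -6x² + 3y² + 2x - 8y + 20, LT = x².
f_2 = -9xy - 7y² + 3x + 7y - 6, LT = xy.
f_3 = 3/2x² + 2y² - ⅕x - y - 28/5, LT = x².

S(f_1,f_2): lcm = x²y. S = -7/9xy² - ½y³ + ⅓x² + 4/9xy + 4/3y² - ⅔x - 10/3y.
  reduce S modulo (f_1, f_2, f_3):
  remainder 17/162y³ + 365/486y² - 40/81x - 757/243y + 80/81 ≠ 0; add h_4 = 17/162y³ + 365/486y² - 40/81x - 757/243y + 80/81 to the basis.

S(f_1,f_3): lcm = x². S = -11/6y² - ⅕x + 2y + ⅖.
  reduce S modulo (f_1, f_2, f_3, h_4):
  remainder -11/6y² - ⅕x + 2y + ⅖ ≠ 0; add h_5 = -11/6y² - ⅕x + 2y + ⅖ to the basis.

S(f_2,f_3): lcm = x²y. S = 7/9xy² - 4/3y³ - ⅓x² - 29/45xy + ⅔y² + ⅔x + 56/15y.
  reduce S modulo (f_1, f_2, f_3, h_4, h_5):
  remainder -48436/4675x - 1238/33y + 96872/4675 ≠ 0; add h_6 = -48436/4675x - 1238/33y + 96872/4675 to the basis.

S(f_2,h_5): lcm = xy². S = 7/9y³ - 6/55x² + 25/33xy - 7/9y² + 12/55x + ⅔y.
  reduce S modulo (f_1, f_2, f_3, h_4, h_5, h_6):
  remainder -8616101/11987910y ≠ 0; add h_7 = -8616101/11987910y to the basis.

The other S-polynomials (S(f_1,h_4), S(f_2,h_4), S(f_3,h_4), S(f_1,h_5), S(f_3,h_5), S(h_4,h_5), S(f_1,h_6), S(f_2,h_6), S(f_3,h_6), S(h_4,h_6), S(h_5,h_6), S(f_1,h_7), S(f_2,h_7), S(f_3,h_7), S(h_4,h_7), S(h_5,h_7), S(h_6,h_7)) all reduce to 0 modulo the current basis, so we have a Gröbner basis.
Inter-reduce: drop elements whose leading term is divisible by another's, tail-reduce, and make monic.
Reduced Gröbner basis: {x - 2, y}.
Label its elements g_1 = x - 2, g_2 = y.

Reduce p = -4xy - 3y - 7 modulo G:
  leading term xy: subtract (-4y)·g_1 from -4xy - 3y - 7 → -11y - 7
  leading term y: subtract (-11)·g_2 from -11y - 7 → -7
  leading term 1: no divisor's leading term divides it; move -7 to the remainder.
  normal form = -7.
The normal form is nonzero, so p ∉ I. Since p minus its normal form lies in I, I + (p) = I + (r) where r = -7; decide whether this ideal is the whole ring.
Here r = -7 is a nonzero constant, hence a unit: 1 ∈ I + (p), the Gröbner basis of I + (p) is {1}, and the enlarged system has no common solution — adjoining p is inconsistent.

The remainder on division by a Gröbner basis is unique — it is the normal form.

Adjoining -4xy - 3y - 7 makes the ideal the whole ring: the system is inconsistent.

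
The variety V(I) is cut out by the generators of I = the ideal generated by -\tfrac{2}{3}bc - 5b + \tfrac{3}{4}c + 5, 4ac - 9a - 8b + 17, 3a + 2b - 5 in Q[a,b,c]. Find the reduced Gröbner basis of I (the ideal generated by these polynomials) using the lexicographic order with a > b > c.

f_1 = -\tfrac{2}{3}bc - 5b + \tfrac{3}{4}c + 5, LT = bc.
f_2 = 4ac - 9a - 8b + 17, LT = ac.
f_3 = 3a + 2b - 5, LT = a.

S(f_1,f_2): lcm = abc. S = \tfrac{39}{4}ab - \tfrac{9}{8}ac - \tfrac{15}{2}a + 2b^{2} - \tfrac{17}{4}b.
  leading term ab: subtract (\tfrac{13}{4}b)·f_3 from \tfrac{39}{4}ab - \tfrac{9}{8}ac - \tfrac{15}{2}a + 2b^{2} - \tfrac{17}{4}b → -\tfrac{9}{8}ac - \tfrac{15}{2}a - \tfrac{9}{2}b^{2} + 12b
  leading term ac: subtract (-\tfrac{9}{32})·f_2 from -\tfrac{9}{8}ac - \tfrac{15}{2}a - \tfrac{9}{2}b^{2} + 12b → -\tfrac{321}{32}a - \tfrac{9}{2}b^{2} + \tfrac{39}{4}b + \tfrac{153}{32}
  leading term a: subtract (-\tfrac{107}{32})·f_3 from -\tfrac{321}{32}a - \tfrac{9}{2}b^{2} + \tfrac{39}{4}b + \tfrac{153}{32} → -\tfrac{9}{2}b^{2} + \tfrac{263}{16}b - \tfrac{191}{16}
  leading term b^{2}: no divisor's leading term divides it; move -\tfrac{9}{2}b^{2} to the remainder.
  leading term b: no divisor's leading term divides it; move \tfrac{263}{16}b to the remainder.
  leading term 1: no divisor's leading term divides it; move -\tfrac{191}{16} to the remainder.
  remainder -\tfrac{9}{2}b^{2} + \tfrac{263}{16}b - \tfrac{191}{16} ≠ 0; add g_4 = -\tfrac{9}{2}b^{2} + \tfrac{263}{16}b - \tfrac{191}{16} to the basis.

S(f_2,f_3): lcm = ac. S = -\tfrac{9}{4}a - \tfrac{2}{3}bc - 2b + \tfrac{5}{3}c + \tfrac{17}{4}.
  leading term a: subtract (-\tfrac{3}{4})·f_3 from -\tfrac{9}{4}a - \tfrac{2}{3}bc - 2b + \tfrac{5}{3}c + \tfrac{17}{4} → -\tfrac{2}{3}bc - \tfrac{1}{2}b + \tfrac{5}{3}c + \tfrac{1}{2}
  leading term bc: subtract (1)·f_1 from -\tfrac{2}{3}bc - \tfrac{1}{2}b + \tfrac{5}{3}c + \tfrac{1}{2} → \tfrac{9}{2}b + \tfrac{11}{12}c - \tfrac{9}{2}
  leading term b: no divisor's leading term divides it; move \tfrac{9}{2}b to the remainder.
  leading term c: no divisor's leading term divides it; move \tfrac{11}{12}c to the remainder.
  leading term 1: no divisor's leading term divides it; move -\tfrac{9}{2} to the remainder.
  remainder \tfrac{9}{2}b + \tfrac{11}{12}c - \tfrac{9}{2} ≠ 0; add g_5 = \tfrac{9}{2}b + \tfrac{11}{12}c - \tfrac{9}{2} to the basis.

S(f_1,g_5): lcm = bc. S = \tfrac{15}{2}b - \tfrac{11}{54}c^{2} - \tfrac{1}{8}c - \tfrac{15}{2}.
  leading term b: subtract (\tfrac{5}{3})·g_5 from \tfrac{15}{2}b - \tfrac{11}{54}c^{2} - \tfrac{1}{8}c - \tfrac{15}{2} → -\tfrac{11}{54}c^{2} - \tfrac{119}{72}c
  leading term c^{2}: no divisor's leading term divides it; move -\tfrac{11}{54}c^{2} to the remainder.
  leading term c: no divisor's leading term divides it; move -\tfrac{119}{72}c to the remainder.
  remainder -\tfrac{11}{54}c^{2} - \tfrac{119}{72}c ≠ 0; add g_6 = -\tfrac{11}{54}c^{2} - \tfrac{119}{72}c to the basis.

The other S-polynomials (S(f_1,f_3), S(f_1,g_4), S(f_2,g_4), S(f_3,g_4), S(f_2,g_5), S(f_3,g_5), S(g_4,g_5), S(f_1,g_6), S(f_2,g_6), S(f_3,g_6), S(g_4,g_6), S(g_5,g_6)) all reduce to 0 modulo the current basis, so we have a Gröbner basis.
Inter-reduce: drop elements whose leading term is divisible by another's, tail-reduce, and make monic.

G = {a - \tfrac{11}{81}c - 1, b + \tfrac{11}{54}c - 1, c^{2} + \tfrac{357}{44}c}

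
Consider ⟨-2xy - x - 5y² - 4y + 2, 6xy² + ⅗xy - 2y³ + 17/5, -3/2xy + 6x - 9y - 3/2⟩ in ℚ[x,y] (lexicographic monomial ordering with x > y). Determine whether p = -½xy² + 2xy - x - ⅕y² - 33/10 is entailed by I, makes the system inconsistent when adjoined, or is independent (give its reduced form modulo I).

First compute the reduced Gröbner basis of I by Buchberger's algorithm.
f_1 = -2xy - x - 5y² - 4y + 2, LT = xy.
f_2 = 6xy² + ⅗xy - 2y³ + 17/5, LT = xy².
f_3 = -3/2xy + 6x - 9y - 3/2, LT = xy.

S(f_1,f_2): lcm = xy². S = ⅖xy + 17/6y³ + 2y² - y - 17/30.
  reduce S modulo (f_1, f_2, f_3):
  remainder -⅕x + 17/6y³ + y² - 9/5y - ⅙ ≠ 0; add h_4 = -⅕x + 17/6y³ + y² - 9/5y - ⅙ to the basis.

S(f_1,f_3): lcm = xy. S = 9/2x + 5/2y² - 4y - 2.
  reduce S modulo (f_1, f_2, f_3, h_4):
  remainder 255/4y³ + 25y² - 89/2y - 23/4 ≠ 0; add h_5 = 255/4y³ + 25y² - 89/2y - 23/4 to the basis.

S(f_2,f_3): lcm = xy². S = 41/10xy - ⅓y³ - 6y² - y + 17/30.
  reduce S modulo (f_1, f_2, f_3, h_4, h_5):
  remainder -764/51y² - 574/51y + 190/51 ≠ 0; add h_6 = -764/51y² - 574/51y + 190/51 to the basis.

S(f_2,h_4): lcm = xy². S = 1/10xy + 85/6y⁵ + 5y⁴ - 28/3y³ - ⅚y² + 17/30.
  reduce S modulo (f_1, f_2, f_3, h_4, h_5, h_6):
  remainder 9702/16235y + 9702/16235 ≠ 0; add h_7 = 9702/16235y + 9702/16235 to the basis.

The other S-polynomials (S(f_1,h_4), S(f_3,h_4), S(f_1,h_5), S(f_2,h_5), S(f_3,h_5), S(h_4,h_5), S(f_1,h_6), S(f_2,h_6), S(f_3,h_6), S(h_4,h_6), S(h_5,h_6), S(f_1,h_7), S(f_2,h_7), S(f_3,h_7), S(h_4,h_7), S(h_5,h_7), S(h_6,h_7)) all reduce to 0 modulo the current basis, so we have a Gröbner basis.
Inter-reduce: drop elements whose leading term is divisible by another's, tail-reduce, and make monic.
Reduced Gröbner basis: {x + 1, y + 1}.
Label its elements g_1 = x + 1, g_2 = y + 1.

Reduce p = -½xy² + 2xy - x - ⅕y² - 33/10 modulo G:
  leading term xy²: subtract (-½y²)·g_1 from -½xy² + 2xy - x - ⅕y² - 33/10 → 2xy - x + 3/10y² - 33/10
  leading term xy: subtract (2y)·g_1 from 2xy - x + 3/10y² - 33/10 → -x + 3/10y² - 2y - 33/10
  leading term x: subtract (-1)·g_1 from -x + 3/10y² - 2y - 33/10 → 3/10y² - 2y - 23/10
  leading term y²: subtract (3/10y)·g_2 from 3/10y² - 2y - 23/10 → -23/10y - 23/10
  leading term y: subtract (-23/10)·g_2 from -23/10y - 23/10 → 0
  normal form = 0.
Since the normal form is 0, p ∈ I.

-½xy² + 2xy - x - ⅕y² - 33/10 lies in I (it reduces to 0).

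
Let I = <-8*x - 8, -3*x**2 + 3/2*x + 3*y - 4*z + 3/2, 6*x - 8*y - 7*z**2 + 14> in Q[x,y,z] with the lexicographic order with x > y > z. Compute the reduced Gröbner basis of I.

G = {x + 1, y - 4/3*z - 1, z**2 + 32/21*z}

f_1 = -8*x - 8, LT = x.
f_2 = -3*x**2 + 3/2*x + 3*y - 4*z + 3/2, LT = x**2.
f_3 = 6*x - 8*y - 7*z**2 + 14, LT = x.

S(f_1,f_2): lcm = x**2. S = 3/2*x + y - 4/3*z + 1/2.
  leading term x: subtract (-3/16)·f_1 from 3/2*x + y - 4/3*z + 1/2 → y - 4/3*z - 1
  leading term y: no divisor's leading term divides it; move y to the remainder.
  leading term z: no divisor's leading term divides it; move -4/3*z to the remainder.
  leading term 1: no divisor's leading term divides it; move -1 to the remainder.
  remainder y - 4/3*z - 1 ≠ 0; add g_4 = y - 4/3*z - 1 to the basis.

S(f_1,f_3): lcm = x. S = 4/3*y + 7/6*z**2 - 4/3.
  leading term y: subtract (4/3)·g_4 from 4/3*y + 7/6*z**2 - 4/3 → 7/6*z**2 + 16/9*z
  leading term z**2: no divisor's leading term divides it; move 7/6*z**2 to the remainder.
  leading term z: no divisor's leading term divides it; move 16/9*z to the remainder.
  remainder 7/6*z**2 + 16/9*z ≠ 0; add g_5 = 7/6*z**2 + 16/9*z to the basis.

The other S-polynomials (S(f_2,f_3), S(f_1,g_4), S(f_2,g_4), S(f_3,g_4), S(f_1,g_5), S(f_2,g_5), S(f_3,g_5), S(g_4,g_5)) all reduce to 0 modulo the current basis, so we have a Gröbner basis.
Inter-reduce: drop elements whose leading term is divisible by another's, tail-reduce, and make monic.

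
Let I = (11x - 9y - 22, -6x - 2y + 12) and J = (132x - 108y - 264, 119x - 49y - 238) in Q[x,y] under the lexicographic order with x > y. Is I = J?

For a fixed monomial order, each ideal has a unique reduced Gröbner basis; comparing bases decides equality.
Buchberger on the first generating set:
f_1 = 11x - 9y - 22, LT = x.
f_2 = -6x - 2y + 12, LT = x.

S(f_1,f_2): lcm = x. S = -38/33y.
  reduce S modulo (f_1, f_2):
  remainder -38/33y ≠ 0; add g_3 = -38/33y to the basis.

The other S-polynomials (S(f_1,g_3), S(f_2,g_3)) all reduce to 0 modulo the current basis, so we have a Gröbner basis.
Inter-reduce: drop elements whose leading term is divisible by another's, tail-reduce, and make monic.
Reduced Gröbner basis: {x - 2, y}.

Buchberger on the second generating set:
h_1 = 132x - 108y - 264, LT = x.
h_2 = 119x - 49y - 238, LT = x.

S(h_1,h_2): lcm = x. S = -76/187y.
  reduce S modulo (h_1, h_2):
  remainder -76/187y ≠ 0; add k_3 = -76/187y to the basis.

The other S-polynomials (S(h_1,k_3), S(h_2,k_3)) all reduce to 0 modulo the current basis, so we have a Gröbner basis.
Inter-reduce: drop elements whose leading term is divisible by another's, tail-reduce, and make monic.
Reduced Gröbner basis: {x - 2, y}.

Same reduced basis, so the two generating sets span the same ideal.

Yes, the ideals are equal.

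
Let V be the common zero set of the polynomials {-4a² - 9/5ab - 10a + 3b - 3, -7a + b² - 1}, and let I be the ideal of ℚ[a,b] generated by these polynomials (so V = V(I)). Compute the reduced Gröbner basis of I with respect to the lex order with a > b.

f_1 = -4a² - 9/5ab - 10a + 3b - 3, LT = a².
f_2 = -7a + b² - 1, LT = a.

S(f_1,f_2): lcm = a². S = 1/7ab² + 9/20ab + 33/14a - ¾b + ¾.
  leading term ab²: subtract (-1/49b²)·f_2 from 1/7ab² + 9/20ab + 33/14a - ¾b + ¾ → 9/20ab + 33/14a + 1/49b⁴ - 1/49b² - ¾b + ¾
  leading term ab: subtract (-9/140b)·f_2 from 9/20ab + 33/14a + 1/49b⁴ - 1/49b² - ¾b + ¾ → 33/14a + 1/49b⁴ + 9/140b³ - 1/49b² - 57/70b + ¾
  leading term a: subtract (-33/98)·f_2 from 33/14a + 1/49b⁴ + 9/140b³ - 1/49b² - 57/70b + ¾ → 1/49b⁴ + 9/140b³ + 31/98b² - 57/70b + 81/196
  leading term b⁴: no divisor's leading term divides it; move 1/49b⁴ to the remainder.
  leading term b³: no divisor's leading term divides it; move 9/140b³ to the remainder.
  leading term b²: no divisor's leading term divides it; move 31/98b² to the remainder.
  leading term b: no divisor's leading term divides it; move -57/70b to the remainder.
  leading term 1: no divisor's leading term divides it; move 81/196 to the remainder.
  remainder 1/49b⁴ + 9/140b³ + 31/98b² - 57/70b + 81/196 ≠ 0; add g_3 = 1/49b⁴ + 9/140b³ + 31/98b² - 57/70b + 81/196 to the basis.

The other S-polynomials (S(f_1,g_3), S(f_2,g_3)) all reduce to 0 modulo the current basis, so we have a Gröbner basis.
Inter-reduce: drop elements whose leading term is divisible by another's, tail-reduce, and make monic.

G = {a - 1/7b² + 1/7, b⁴ + 63/20b³ + 31/2b² - 399/10b + 81/4}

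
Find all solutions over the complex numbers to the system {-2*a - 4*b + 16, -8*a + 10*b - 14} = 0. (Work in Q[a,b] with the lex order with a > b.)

Compute a lex Gröbner basis by Buchberger's algorithm.
f_1 = -2*a - 4*b + 16, LT = a.
f_2 = -8*a + 10*b - 14, LT = a.

S(f_1,f_2): lcm = a. S = 13/4*b - 39/4.
  leading term b: no divisor's leading term divides it; move 13/4*b to the remainder.
  leading term 1: no divisor's leading term divides it; move -39/4 to the remainder.
  remainder 13/4*b - 39/4 ≠ 0; add h_3 = 13/4*b - 39/4 to the basis.

The other S-polynomials (S(f_1,h_3), S(f_2,h_3)) all reduce to 0 modulo the current basis, so we have a Gröbner basis.
Inter-reduce: drop elements whose leading term is divisible by another's, tail-reduce, and make monic.
Reduced Gröbner basis: {a - 2, b - 3}.

The lex basis is triangular: the last element involves only b. Solving b - 3 = 0 gives b ∈ {3}; substituting each value into the earlier elements determines the remaining variables.
  b = 3: the earlier basis element becomes a - 2 = 0, giving a = 2 — point (2, 3).

{(2, 3)}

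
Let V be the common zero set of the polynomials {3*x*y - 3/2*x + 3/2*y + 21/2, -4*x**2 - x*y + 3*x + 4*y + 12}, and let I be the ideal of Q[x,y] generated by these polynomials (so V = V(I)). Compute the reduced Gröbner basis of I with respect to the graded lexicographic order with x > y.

Buchberger's algorithm terminates because the ascending chain of leading-term ideals stabilizes.

f_1 = 3*x*y - 3/2*x + 3/2*y + 21/2, LT = x*y.
f_2 = -4*x**2 - x*y + 3*x + 4*y + 12, LT = x**2.

S(f_1,f_2): lcm = x**2*y. S = -1/4*x*y**2 - 1/2*x**2 + 5/4*x*y + y**2 + 7/2*x + 3*y.
  leading term x*y**2: subtract (-1/12*y)·f_1 from -1/4*x*y**2 - 1/2*x**2 + 5/4*x*y + y**2 + 7/2*x + 3*y → -1/2*x**2 + 9/8*x*y + 9/8*y**2 + 7/2*x + 31/8*y
  leading term x**2: subtract (1/8)·f_2 from -1/2*x**2 + 9/8*x*y + 9/8*y**2 + 7/2*x + 31/8*y → 5/4*x*y + 9/8*y**2 + 25/8*x + 27/8*y - 3/2
  leading term x*y: subtract (5/12)·f_1 from 5/4*x*y + 9/8*y**2 + 25/8*x + 27/8*y - 3/2 → 9/8*y**2 + 15/4*x + 11/4*y - 47/8
  leading term y**2: no divisor's leading term divides it; move 9/8*y**2 to the remainder.
  leading term x: no divisor's leading term divides it; move 15/4*x to the remainder.
  leading term y: no divisor's leading term divides it; move 11/4*y to the remainder.
  leading term 1: no divisor's leading term divides it; move -47/8 to the remainder.
  remainder 9/8*y**2 + 15/4*x + 11/4*y - 47/8 ≠ 0; add g_3 = 9/8*y**2 + 15/4*x + 11/4*y - 47/8 to the basis.

The other S-polynomials (S(f_1,g_3), S(f_2,g_3)) all reduce to 0 modulo the current basis, so we have a Gröbner basis.

G = {x**2 - 5/8*x - 9/8*y - 31/8, x*y - 1/2*x + 1/2*y + 7/2, y**2 + 10/3*x + 22/9*y - 47/9}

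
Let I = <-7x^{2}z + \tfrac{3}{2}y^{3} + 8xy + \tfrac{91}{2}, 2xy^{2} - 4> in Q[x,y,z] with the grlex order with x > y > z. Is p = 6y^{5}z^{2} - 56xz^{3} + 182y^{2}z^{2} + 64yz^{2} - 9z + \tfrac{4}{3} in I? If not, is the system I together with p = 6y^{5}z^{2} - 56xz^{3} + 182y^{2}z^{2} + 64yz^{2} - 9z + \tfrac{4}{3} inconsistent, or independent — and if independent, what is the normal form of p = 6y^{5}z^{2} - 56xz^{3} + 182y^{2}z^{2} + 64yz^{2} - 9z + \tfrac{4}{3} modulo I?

6y^{5}z^{2} - 56xz^{3} + 182y^{2}z^{2} + 64yz^{2} - 9z + \tfrac{4}{3} is independent of I; its normal form modulo I is -9z + \tfrac{4}{3}.

First compute the reduced Gröbner basis of I by Buchberger's algorithm.
f_1 = -7x^{2}z + \tfrac{3}{2}y^{3} + 8xy + \tfrac{91}{2}, LT = x^{2}z.
f_2 = 2xy^{2} - 4, LT = xy^{2}.

S(f_1,f_2): lcm = x^{2}y^{2}z. S = -\tfrac{3}{14}y^{5} - \tfrac{8}{7}xy^{3} + 2xz - \tfrac{13}{2}y^{2}.
  leading term y^{5}: no divisor's leading term divides it; move -\tfrac{3}{14}y^{5} to the remainder.
  leading term xy^{3}: subtract (-\tfrac{4}{7}y)·f_2 from -\tfrac{8}{7}xy^{3} + 2xz - \tfrac{13}{2}y^{2} → 2xz - \tfrac{13}{2}y^{2} - \tfrac{16}{7}y
  leading term xz: no divisor's leading term divides it; move 2xz to the remainder.
  leading term y^{2}: no divisor's leading term divides it; move -\tfrac{13}{2}y^{2} to the remainder.
  leading term y: no divisor's leading term divides it; move -\tfrac{16}{7}y to the remainder.
  remainder -\tfrac{3}{14}y^{5} + 2xz - \tfrac{13}{2}y^{2} - \tfrac{16}{7}y ≠ 0; add h_3 = -\tfrac{3}{14}y^{5} + 2xz - \tfrac{13}{2}y^{2} - \tfrac{16}{7}y to the basis.

The other S-polynomials (S(f_1,h_3), S(f_2,h_3)) all reduce to 0 modulo the current basis, so we have a Gröbner basis.
Inter-reduce: drop elements whose leading term is divisible by another's, tail-reduce, and make monic.
Reduced Gröbner basis: {y^{5} - \tfrac{28}{3}xz + \tfrac{91}{3}y^{2} + \tfrac{32}{3}y, x^{2}z - \tfrac{3}{14}y^{3} - \tfrac{8}{7}xy - \tfrac{13}{2}, xy^{2} - 2}.
Label its elements g_1 = y^{5} - \tfrac{28}{3}xz + \tfrac{91}{3}y^{2} + \tfrac{32}{3}y, g_2 = x^{2}z - \tfrac{3}{14}y^{3} - \tfrac{8}{7}xy - \tfrac{13}{2}, g_3 = xy^{2} - 2.

Reduce p = 6y^{5}z^{2} - 56xz^{3} + 182y^{2}z^{2} + 64yz^{2} - 9z + \tfrac{4}{3} modulo G:
  leading term y^{5}z^{2}: subtract (6z^{2})·g_1 from 6y^{5}z^{2} - 56xz^{3} + 182y^{2}z^{2} + 64yz^{2} - 9z + \tfrac{4}{3} → -9z + \tfrac{4}{3}
  leading term z: no divisor's leading term divides it; move -9z to the remainder.
  leading term 1: no divisor's leading term divides it; move \tfrac{4}{3} to the remainder.
  normal form = -9z + \tfrac{4}{3}.
The normal form is nonzero, so p ∉ I. Since p minus its normal form lies in I, I + (p) = I + (r) where r = -9z + \tfrac{4}{3}; decide whether this ideal is the whole ring.
Run Buchberger on G together with r (pairs among the g_i already reduce to 0 since G is a Gröbner basis):
g_1 = y^{5} - \tfrac{28}{3}xz + \tfrac{91}{3}y^{2} + \tfrac{32}{3}y, LT = y^{5}.
g_2 = x^{2}z - \tfrac{3}{14}y^{3} - \tfrac{8}{7}xy - \tfrac{13}{2}, LT = x^{2}z.
g_3 = xy^{2} - 2, LT = xy^{2}.
r = -9z + \tfrac{4}{3}, LT = z.

S(g_2,r): lcm = x^{2}z. S = -\tfrac{3}{14}y^{3} + \tfrac{4}{27}x^{2} - \tfrac{8}{7}xy - \tfrac{13}{2}.
  leading term y^{3}: no divisor's leading term divides it; move -\tfrac{3}{14}y^{3} to the remainder.
  leading term x^{2}: no divisor's leading term divides it; move \tfrac{4}{27}x^{2} to the remainder.
  leading term xy: no divisor's leading term divides it; move -\tfrac{8}{7}xy to the remainder.
  leading term 1: no divisor's leading term divides it; move -\tfrac{13}{2} to the remainder.
  remainder -\tfrac{3}{14}y^{3} + \tfrac{4}{27}x^{2} - \tfrac{8}{7}xy - \tfrac{13}{2} ≠ 0; add m_5 = -\tfrac{3}{14}y^{3} + \tfrac{4}{27}x^{2} - \tfrac{8}{7}xy - \tfrac{13}{2} to the basis.

S(g_3,m_5): lcm = xy^{3}. S = \tfrac{56}{81}x^{3} - \tfrac{16}{3}x^{2}y - \tfrac{91}{3}x - 2y.
  leading term x^{3}: no divisor's leading term divides it; move \tfrac{56}{81}x^{3} to the remainder.
  leading term x^{2}y: no divisor's leading term divides it; move -\tfrac{16}{3}x^{2}y to the remainder.
  leading term x: no divisor's leading term divides it; move -\tfrac{91}{3}x to the remainder.
  leading term y: no divisor's leading term divides it; move -2y to the remainder.
  remainder \tfrac{56}{81}x^{3} - \tfrac{16}{3}x^{2}y - \tfrac{91}{3}x - 2y ≠ 0; add m_6 = \tfrac{56}{81}x^{3} - \tfrac{16}{3}x^{2}y - \tfrac{91}{3}x - 2y to the basis.

The other S-polynomials (S(g_1,g_2), S(g_1,g_3), S(g_1,r), S(g_2,g_3), S(g_3,r), S(g_1,m_5), S(g_2,m_5), S(r,m_5), S(g_1,m_6), S(g_2,m_6), S(g_3,m_6), S(r,m_6), S(m_5,m_6)) all reduce to 0 modulo the current basis, so we have a Gröbner basis.
Inter-reduce: drop elements whose leading term is divisible by another's, tail-reduce, and make monic.
Reduced Gröbner basis: {x^{3} - \tfrac{54}{7}x^{2}y - \tfrac{351}{8}x - \tfrac{81}{28}y, xy^{2} - 2, y^{3} - \tfrac{56}{81}x^{2} + \tfrac{16}{3}xy + \tfrac{91}{3}, z - \tfrac{4}{27}}.
The reduced Gröbner basis of I + (p) is {x^{3} - \tfrac{54}{7}x^{2}y - \tfrac{351}{8}x - \tfrac{81}{28}y, xy^{2} - 2, y^{3} - \tfrac{56}{81}x^{2} + \tfrac{16}{3}xy + \tfrac{91}{3}, z - \tfrac{4}{27}} ≠ {1}, a proper ideal, so the enlarged system stays consistent: p is independent of I, with normal form -9z + \tfrac{4}{3}.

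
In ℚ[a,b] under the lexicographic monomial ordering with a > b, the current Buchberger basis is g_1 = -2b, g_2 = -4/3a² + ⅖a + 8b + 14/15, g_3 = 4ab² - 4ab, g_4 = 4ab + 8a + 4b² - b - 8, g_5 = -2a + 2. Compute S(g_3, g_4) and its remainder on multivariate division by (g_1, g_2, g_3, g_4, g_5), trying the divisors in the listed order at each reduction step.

S(g_3, g_4) = -3ab - b³ + ¼b² + 2b; remainder on division = 0.

lcm(LM(g_3), LM(g_4)) = ab².
S = (lcm/LT(g_3))·g_3 − (lcm/LT(g_4))·g_4 = -3ab - b³ + ¼b² + 2b.
Reduce S modulo (g_1, g_2, g_3, g_4, g_5) in that order:
  leading term ab: subtract (3/2a)·g_1 from -3ab - b³ + ¼b² + 2b → -b³ + ¼b² + 2b
  leading term b³: subtract (½b²)·g_1 from -b³ + ¼b² + 2b → ¼b² + 2b
  leading term b²: subtract (-⅛b)·g_1 from ¼b² + 2b → 2b
  leading term b: subtract (-1)·g_1 from 2b → 0
The remainder is 0, so this S-polynomial contributes no new basis element.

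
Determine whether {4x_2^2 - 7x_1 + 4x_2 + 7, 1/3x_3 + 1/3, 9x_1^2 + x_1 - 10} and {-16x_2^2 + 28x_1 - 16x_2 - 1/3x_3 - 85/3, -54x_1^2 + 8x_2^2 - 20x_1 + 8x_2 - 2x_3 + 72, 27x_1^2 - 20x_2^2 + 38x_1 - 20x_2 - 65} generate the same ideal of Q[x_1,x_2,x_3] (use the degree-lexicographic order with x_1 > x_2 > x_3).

Yes, the ideals are equal.

Equality of ideals is decidable: compute both reduced Gröbner bases (unique for the ordering) and check whether they agree.
Buchberger on the first generating set:
f_1 = 4x_2^2 - 7x_1 + 4x_2 + 7, LT = x_2^2.
f_2 = 1/3x_3 + 1/3, LT = x_3.
f_3 = 9x_1^2 + x_1 - 10, LT = x_1^2.

The S-polynomials (S(f_1,f_2), S(f_1,f_3), S(f_2,f_3)) all reduce to 0 modulo the current basis, so we have a Gröbner basis.
Inter-reduce: drop elements whose leading term is divisible by another's, tail-reduce, and make monic.
Reduced Gröbner basis: {x_1^2 + 1/9x_1 - 10/9, x_2^2 - 7/4x_1 + x_2 + 7/4, x_3 + 1}.

Buchberger on the second generating set:
h_1 = -16x_2^2 + 28x_1 - 16x_2 - 1/3x_3 - 85/3, LT = x_2^2.
h_2 = -54x_1^2 + 8x_2^2 - 20x_1 + 8x_2 - 2x_3 + 72, LT = x_1^2.
h_3 = 27x_1^2 - 20x_2^2 + 38x_1 - 20x_2 - 65, LT = x_1^2.

S(h_2,h_3): lcm = x_1^2. S = 16/27x_2^2 - 28/27x_1 + 16/27x_2 + 1/27x_3 + 29/27.
  leading term x_2^2: subtract (-1/27)·h_1 from 16/27x_2^2 - 28/27x_1 + 16/27x_2 + 1/27x_3 + 29/27 → 2/81x_3 + 2/81
  leading term x_3: no divisor's leading term divides it; move 2/81x_3 to the remainder.
  leading term 1: no divisor's leading term divides it; move 2/81 to the remainder.
  remainder 2/81x_3 + 2/81 ≠ 0; add k_4 = 2/81x_3 + 2/81 to the basis.

The other S-polynomials (S(h_1,h_2), S(h_1,h_3), S(h_1,k_4), S(h_2,k_4), S(h_3,k_4)) all reduce to 0 modulo the current basis, so we have a Gröbner basis.
Inter-reduce: drop elements whose leading term is divisible by another's, tail-reduce, and make monic.
Reduced Gröbner basis: {x_1^2 + 1/9x_1 - 10/9, x_2^2 - 7/4x_1 + x_2 + 7/4, x_3 + 1}.

Same reduced basis, so the two generating sets span the same ideal.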